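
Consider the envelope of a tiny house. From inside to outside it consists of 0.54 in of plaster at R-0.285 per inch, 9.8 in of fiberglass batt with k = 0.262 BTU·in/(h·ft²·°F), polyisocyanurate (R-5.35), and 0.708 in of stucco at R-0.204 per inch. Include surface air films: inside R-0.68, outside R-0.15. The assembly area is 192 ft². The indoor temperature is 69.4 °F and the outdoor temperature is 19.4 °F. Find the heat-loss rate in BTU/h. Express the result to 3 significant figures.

0.54 × 0.285 = 0.1539
9.8/0.262 = 37.4
0.708 × 0.204 = 0.1444
R_total = 0.68 + 0.1539 + 37.4 + 5.35 + 0.1444 + 0.15 = 43.88 ft²·°F·h/BTU
Q = A·ΔT/R = 192 × (69.4 − 19.4) / 43.88 = 218.8 BTU/h

219 BTU/h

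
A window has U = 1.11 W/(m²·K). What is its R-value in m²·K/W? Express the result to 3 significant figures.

0.901 m²·K/W

R = 1/U = 1/1.11 = 0.9009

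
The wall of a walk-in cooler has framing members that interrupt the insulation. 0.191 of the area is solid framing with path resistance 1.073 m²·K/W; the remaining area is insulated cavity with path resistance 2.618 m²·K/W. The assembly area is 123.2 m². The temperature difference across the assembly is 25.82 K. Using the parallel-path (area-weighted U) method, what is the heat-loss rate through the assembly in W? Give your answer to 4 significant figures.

1549 W

U_eff = 0.809/2.618 + 0.191/1.073 = 0.30901 + 0.17801 = 0.48702
R_eff = 1/U_eff = 2.0533 m²·K/W
Q = 123.2 × 25.82 / 2.0533 = 1549.2 W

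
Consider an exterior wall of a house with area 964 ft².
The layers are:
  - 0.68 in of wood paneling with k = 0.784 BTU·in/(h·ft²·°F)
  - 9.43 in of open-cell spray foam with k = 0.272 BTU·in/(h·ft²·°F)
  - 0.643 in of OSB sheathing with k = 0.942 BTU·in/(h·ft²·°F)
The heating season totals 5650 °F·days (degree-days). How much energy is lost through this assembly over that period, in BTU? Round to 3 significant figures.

3610000 BTU

0.68/0.784 = 0.8673
9.43/0.272 = 34.67
0.643/0.942 = 0.6826
R_total = 0.8673 + 34.67 + 0.6826 = 36.22 ft²·°F·h/BTU
E = A × HDD × 24 / R = 964 × 5650 × 24 / 36.22 = 3609000 BTU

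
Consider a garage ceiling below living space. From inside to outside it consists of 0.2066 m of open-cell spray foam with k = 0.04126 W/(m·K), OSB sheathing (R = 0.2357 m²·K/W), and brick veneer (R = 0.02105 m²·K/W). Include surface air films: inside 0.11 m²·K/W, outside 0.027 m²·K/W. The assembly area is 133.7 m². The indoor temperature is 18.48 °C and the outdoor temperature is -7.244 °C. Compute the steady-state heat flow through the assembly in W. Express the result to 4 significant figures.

636.8 W

0.2066/0.04126 = 5.0073
R_total = 0.11 + 5.0073 + 0.2357 + 0.02105 + 0.027 = 5.401 m²·K/W
Q = A·ΔT/R = 133.7 × (18.48 − (-7.244)) / 5.401 = 636.79 W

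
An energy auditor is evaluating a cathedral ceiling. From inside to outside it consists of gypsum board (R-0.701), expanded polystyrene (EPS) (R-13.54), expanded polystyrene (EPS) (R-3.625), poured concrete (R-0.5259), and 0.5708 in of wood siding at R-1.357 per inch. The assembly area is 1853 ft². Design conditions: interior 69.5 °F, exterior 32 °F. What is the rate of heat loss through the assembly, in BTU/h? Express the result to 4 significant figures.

0.5708 × 1.357 = 0.77458
R_total = 0.701 + 13.54 + 3.625 + 0.5259 + 0.77458 = 19.166 ft²·°F·h/BTU
Q = A·ΔT/R = 1853 × (69.5 − 32) / 19.166 = 3625.5 BTU/h

3625 BTU/h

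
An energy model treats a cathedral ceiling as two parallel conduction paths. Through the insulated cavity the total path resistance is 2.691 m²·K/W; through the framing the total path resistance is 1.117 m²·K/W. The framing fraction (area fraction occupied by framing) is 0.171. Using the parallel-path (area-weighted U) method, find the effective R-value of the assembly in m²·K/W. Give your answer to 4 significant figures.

U_eff = 0.829/2.691 + 0.171/1.117 = 0.30806 + 0.15309 = 0.46115
R_eff = 1/U_eff = 2.1685 m²·K/W

2.168 m²·K/W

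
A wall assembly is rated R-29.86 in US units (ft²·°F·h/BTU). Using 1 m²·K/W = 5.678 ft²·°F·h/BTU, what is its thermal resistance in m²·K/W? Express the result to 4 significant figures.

R_SI = 29.86/5.678 = 5.2589

5.259 m²·K/W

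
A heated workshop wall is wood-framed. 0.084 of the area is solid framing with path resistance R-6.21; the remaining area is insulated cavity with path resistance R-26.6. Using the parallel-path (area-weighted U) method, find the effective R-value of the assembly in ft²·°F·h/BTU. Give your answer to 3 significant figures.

U_eff = 0.916/26.6 + 0.084/6.21 = 0.03444 + 0.01353 = 0.04796
R_eff = 1/U_eff = 20.85 ft²·°F·h/BTU

20.8 ft²·°F·h/BTU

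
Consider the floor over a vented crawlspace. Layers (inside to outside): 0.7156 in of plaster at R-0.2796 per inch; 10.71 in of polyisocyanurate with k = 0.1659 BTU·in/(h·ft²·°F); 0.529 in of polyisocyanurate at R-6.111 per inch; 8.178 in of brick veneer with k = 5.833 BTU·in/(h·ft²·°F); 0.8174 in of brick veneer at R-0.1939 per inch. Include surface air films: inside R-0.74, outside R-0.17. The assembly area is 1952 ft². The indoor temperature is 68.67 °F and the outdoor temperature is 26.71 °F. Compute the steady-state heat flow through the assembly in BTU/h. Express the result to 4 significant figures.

1162 BTU/h

0.7156 × 0.2796 = 0.20008
10.71/0.1659 = 64.557
0.529 × 6.111 = 3.2327
8.178/5.833 = 1.402
0.8174 × 0.1939 = 0.15849
R_total = 0.74 + 0.20008 + 64.557 + 3.2327 + 1.402 + 0.15849 + 0.17 = 70.46 ft²·°F·h/BTU
Q = A·ΔT/R = 1952 × (68.67 − 26.71) / 70.46 = 1162.4 BTU/h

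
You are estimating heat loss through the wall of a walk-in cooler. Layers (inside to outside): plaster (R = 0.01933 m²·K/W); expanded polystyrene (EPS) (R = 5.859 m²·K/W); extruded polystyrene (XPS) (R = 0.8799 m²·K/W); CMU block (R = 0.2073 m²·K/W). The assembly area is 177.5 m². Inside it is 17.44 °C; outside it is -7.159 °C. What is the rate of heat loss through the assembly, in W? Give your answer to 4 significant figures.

626.8 W

R_total = 0.01933 + 5.859 + 0.8799 + 0.2073 = 6.9655 m²·K/W
Q = A·ΔT/R = 177.5 × (17.44 − (-7.159)) / 6.9655 = 626.85 W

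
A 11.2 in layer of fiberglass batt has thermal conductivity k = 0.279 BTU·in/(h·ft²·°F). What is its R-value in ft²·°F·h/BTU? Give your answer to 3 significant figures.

R = L/k = 11.2/0.279 = 40.14 ft²·°F·h/BTU

40.1 ft²·°F·h/BTU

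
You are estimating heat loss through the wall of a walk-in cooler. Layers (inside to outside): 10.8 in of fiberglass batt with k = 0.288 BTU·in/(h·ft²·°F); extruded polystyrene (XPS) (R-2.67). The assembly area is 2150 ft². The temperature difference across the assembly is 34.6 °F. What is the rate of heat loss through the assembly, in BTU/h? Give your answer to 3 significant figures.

10.8/0.288 = 37.5
R_total = 37.5 + 2.67 = 40.17 ft²·°F·h/BTU
Q = A·ΔT/R = 2150 × 34.6 / 40.17 = 1852 BTU/h

1850 BTU/h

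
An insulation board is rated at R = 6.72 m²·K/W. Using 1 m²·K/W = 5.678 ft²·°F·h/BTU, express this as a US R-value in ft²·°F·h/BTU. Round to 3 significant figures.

38.2 ft²·°F·h/BTU

R_US = 6.72 × 5.678 = 38.16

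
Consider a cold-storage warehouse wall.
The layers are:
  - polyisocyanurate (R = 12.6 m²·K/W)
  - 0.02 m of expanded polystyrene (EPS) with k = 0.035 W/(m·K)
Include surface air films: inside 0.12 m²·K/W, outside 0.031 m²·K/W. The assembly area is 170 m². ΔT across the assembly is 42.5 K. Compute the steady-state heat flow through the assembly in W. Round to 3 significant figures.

542 W

0.02/0.035 = 0.5714
R_total = 0.12 + 12.6 + 0.5714 + 0.031 = 13.32 m²·K/W
Q = A·ΔT/R = 170 × 42.5 / 13.32 = 542.3 W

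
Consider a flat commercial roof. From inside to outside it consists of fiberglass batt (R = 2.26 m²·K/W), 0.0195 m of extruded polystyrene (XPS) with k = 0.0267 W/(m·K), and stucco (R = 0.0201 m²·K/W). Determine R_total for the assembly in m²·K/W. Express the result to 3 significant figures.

0.0195/0.0267 = 0.7303
R_total = 2.26 + 0.7303 + 0.0201 = 3.01 m²·K/W

3.01 m²·K/W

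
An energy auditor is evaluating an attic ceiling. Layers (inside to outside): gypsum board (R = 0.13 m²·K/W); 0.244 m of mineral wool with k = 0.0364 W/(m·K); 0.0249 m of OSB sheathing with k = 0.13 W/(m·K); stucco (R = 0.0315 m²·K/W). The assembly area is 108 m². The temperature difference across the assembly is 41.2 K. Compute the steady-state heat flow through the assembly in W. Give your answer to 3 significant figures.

631 W

0.244/0.0364 = 6.703
0.0249/0.13 = 0.1915
R_total = 0.13 + 6.703 + 0.1915 + 0.0315 = 7.056 m²·K/W
Q = A·ΔT/R = 108 × 41.2 / 7.056 = 630.6 W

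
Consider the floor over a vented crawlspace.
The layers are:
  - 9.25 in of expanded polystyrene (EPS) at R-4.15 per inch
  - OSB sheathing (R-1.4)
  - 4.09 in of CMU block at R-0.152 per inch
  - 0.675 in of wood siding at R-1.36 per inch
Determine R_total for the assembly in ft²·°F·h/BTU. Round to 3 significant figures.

41.3 ft²·°F·h/BTU

9.25 × 4.15 = 38.39
4.09 × 0.152 = 0.6217
0.675 × 1.36 = 0.918
R_total = 38.39 + 1.4 + 0.6217 + 0.918 = 41.33 ft²·°F·h/BTU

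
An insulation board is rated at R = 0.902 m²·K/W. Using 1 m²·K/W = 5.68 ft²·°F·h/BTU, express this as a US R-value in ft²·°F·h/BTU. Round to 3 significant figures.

R_US = 0.902 × 5.68 = 5.123

5.12 ft²·°F·h/BTU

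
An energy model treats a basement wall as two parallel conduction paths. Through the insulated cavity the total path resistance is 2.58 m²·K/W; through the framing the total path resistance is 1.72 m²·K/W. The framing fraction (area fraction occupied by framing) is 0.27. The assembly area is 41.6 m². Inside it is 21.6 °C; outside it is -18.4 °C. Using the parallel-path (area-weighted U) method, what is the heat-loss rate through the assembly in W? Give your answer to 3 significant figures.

U_eff = 0.73/2.58 + 0.27/1.72 = 0.2829 + 0.157 = 0.4399
R_eff = 1/U_eff = 2.273 m²·K/W
Q = 41.6 × (21.6 − (-18.4)) / 2.273 = 732 W

732 W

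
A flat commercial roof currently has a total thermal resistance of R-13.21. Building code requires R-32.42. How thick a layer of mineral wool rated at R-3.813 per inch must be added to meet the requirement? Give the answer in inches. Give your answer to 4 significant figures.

ΔR = 32.42 − 13.21 = 19.21 ft²·°F·h/BTU
L = ΔR / (R/in) = 19.21/3.813 = 5.038 in

5.038 in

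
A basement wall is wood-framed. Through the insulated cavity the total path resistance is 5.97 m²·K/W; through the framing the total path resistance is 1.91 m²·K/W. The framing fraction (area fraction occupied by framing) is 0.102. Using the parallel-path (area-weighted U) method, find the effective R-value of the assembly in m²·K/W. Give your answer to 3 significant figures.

U_eff = 0.898/5.97 + 0.102/1.91 = 0.1504 + 0.0534 = 0.2038
R_eff = 1/U_eff = 4.906 m²·K/W

4.91 m²·K/W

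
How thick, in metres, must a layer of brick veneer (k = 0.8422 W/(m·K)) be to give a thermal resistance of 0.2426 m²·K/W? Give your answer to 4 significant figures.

L = R·k = 0.2426 × 0.8422 = 0.20432 m

0.2043 m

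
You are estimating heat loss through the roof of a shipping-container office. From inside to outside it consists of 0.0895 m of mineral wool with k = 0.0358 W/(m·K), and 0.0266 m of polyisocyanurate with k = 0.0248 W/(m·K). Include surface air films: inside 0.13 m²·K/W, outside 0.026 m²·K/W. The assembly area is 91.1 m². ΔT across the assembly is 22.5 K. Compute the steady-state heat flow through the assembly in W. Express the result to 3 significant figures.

0.0895/0.0358 = 2.5
0.0266/0.0248 = 1.073
R_total = 0.13 + 2.5 + 1.073 + 0.026 = 3.729 m²·K/W
Q = A·ΔT/R = 91.1 × 22.5 / 3.729 = 549.7 W

550 W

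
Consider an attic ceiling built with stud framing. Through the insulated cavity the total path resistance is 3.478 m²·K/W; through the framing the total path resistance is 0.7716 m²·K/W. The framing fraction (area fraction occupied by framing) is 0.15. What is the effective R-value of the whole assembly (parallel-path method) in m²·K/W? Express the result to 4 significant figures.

U_eff = 0.85/3.478 + 0.15/0.7716 = 0.24439 + 0.1944 = 0.43879
R_eff = 1/U_eff = 2.279 m²·K/W

2.279 m²·K/W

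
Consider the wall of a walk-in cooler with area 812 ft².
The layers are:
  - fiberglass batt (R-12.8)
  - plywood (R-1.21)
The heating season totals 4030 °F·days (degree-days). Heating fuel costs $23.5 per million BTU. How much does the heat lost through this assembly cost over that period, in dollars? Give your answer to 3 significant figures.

R_total = 12.8 + 1.21 = 14.01 ft²·°F·h/BTU
E = A × HDD × 24 / R = 812 × 4030 × 24 / 14.01 = 5606000 BTU
Cost = 5606000/10⁶ × 23.5 = $131.7

132 dollars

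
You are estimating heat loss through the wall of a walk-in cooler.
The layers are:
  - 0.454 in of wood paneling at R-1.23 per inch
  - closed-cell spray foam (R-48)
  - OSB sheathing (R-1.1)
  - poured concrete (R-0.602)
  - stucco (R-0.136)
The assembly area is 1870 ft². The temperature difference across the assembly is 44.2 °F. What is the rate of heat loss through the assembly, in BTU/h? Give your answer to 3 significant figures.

1640 BTU/h

0.454 × 1.23 = 0.5584
R_total = 0.5584 + 48 + 1.1 + 0.602 + 0.136 = 50.4 ft²·°F·h/BTU
Q = A·ΔT/R = 1870 × 44.2 / 50.4 = 1640 BTU/h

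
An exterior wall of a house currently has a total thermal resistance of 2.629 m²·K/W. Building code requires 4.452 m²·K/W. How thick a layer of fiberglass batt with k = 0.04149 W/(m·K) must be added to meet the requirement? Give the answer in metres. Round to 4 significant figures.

0.07564 m

ΔR = 4.452 − 2.629 = 1.823 m²·K/W
L = ΔR × k = 1.823 × 0.04149 = 0.075636 m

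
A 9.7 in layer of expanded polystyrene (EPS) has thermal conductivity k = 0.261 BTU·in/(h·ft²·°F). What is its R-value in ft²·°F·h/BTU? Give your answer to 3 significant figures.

37.2 ft²·°F·h/BTU

R = L/k = 9.7/0.261 = 37.16 ft²·°F·h/BTU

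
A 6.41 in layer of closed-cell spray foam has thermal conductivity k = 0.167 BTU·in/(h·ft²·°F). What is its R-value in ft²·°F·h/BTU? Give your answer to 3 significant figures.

38.4 ft²·°F·h/BTU

R = L/k = 6.41/0.167 = 38.38 ft²·°F·h/BTU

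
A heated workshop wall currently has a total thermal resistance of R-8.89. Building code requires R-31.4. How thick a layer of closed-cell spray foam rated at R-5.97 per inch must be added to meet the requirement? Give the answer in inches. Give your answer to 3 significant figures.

ΔR = 31.4 − 8.89 = 22.51 ft²·°F·h/BTU
L = ΔR / (R/in) = 22.51/5.97 = 3.771 in

3.77 in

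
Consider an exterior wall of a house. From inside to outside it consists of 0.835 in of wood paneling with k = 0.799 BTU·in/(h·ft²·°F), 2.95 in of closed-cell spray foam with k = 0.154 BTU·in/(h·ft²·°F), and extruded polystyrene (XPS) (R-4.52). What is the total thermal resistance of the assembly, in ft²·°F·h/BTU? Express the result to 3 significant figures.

24.7 ft²·°F·h/BTU

0.835/0.799 = 1.045
2.95/0.154 = 19.16
R_total = 1.045 + 19.16 + 4.52 = 24.72 ft²·°F·h/BTU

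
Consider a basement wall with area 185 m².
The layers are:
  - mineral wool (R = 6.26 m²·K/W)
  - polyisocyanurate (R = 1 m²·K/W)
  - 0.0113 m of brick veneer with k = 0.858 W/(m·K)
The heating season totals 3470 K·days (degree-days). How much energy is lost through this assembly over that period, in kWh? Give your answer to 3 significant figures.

0.0113/0.858 = 0.01317
R_total = 6.26 + 1 + 0.01317 = 7.273 m²·K/W
E = A × HDD × 24 / R / 1000 = 185 × 3470 × 24 / 7.273 / 1000 = 2118 kWh

2120 kWh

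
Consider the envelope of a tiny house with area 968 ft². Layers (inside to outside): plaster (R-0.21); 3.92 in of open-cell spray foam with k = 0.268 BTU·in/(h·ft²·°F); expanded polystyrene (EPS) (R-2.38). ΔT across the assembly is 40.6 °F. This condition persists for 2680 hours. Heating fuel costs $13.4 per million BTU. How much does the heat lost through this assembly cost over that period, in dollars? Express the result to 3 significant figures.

3.92/0.268 = 14.63
R_total = 0.21 + 14.63 + 2.38 = 17.22 ft²·°F·h/BTU
Q = 968 × 40.6 / 17.22 = 2283 BTU/h
E = 2283 × 2680 = 6118000 BTU
Cost = 6118000/10⁶ × 13.4 = $81.98

82.0 dollars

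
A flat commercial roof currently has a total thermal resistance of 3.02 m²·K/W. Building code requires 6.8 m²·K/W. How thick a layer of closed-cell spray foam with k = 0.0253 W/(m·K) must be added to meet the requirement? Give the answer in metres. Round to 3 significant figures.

ΔR = 6.8 − 3.02 = 3.78 m²·K/W
L = ΔR × k = 3.78 × 0.0253 = 0.09563 m

0.0956 m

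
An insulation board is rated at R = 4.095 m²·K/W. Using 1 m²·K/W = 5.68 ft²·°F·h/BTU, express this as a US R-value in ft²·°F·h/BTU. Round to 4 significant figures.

23.26 ft²·°F·h/BTU

R_US = 4.095 × 5.68 = 23.26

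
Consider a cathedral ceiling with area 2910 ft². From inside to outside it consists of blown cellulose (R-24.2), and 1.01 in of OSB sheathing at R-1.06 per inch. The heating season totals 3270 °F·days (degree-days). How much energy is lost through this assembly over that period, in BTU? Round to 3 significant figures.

9040000 BTU

1.01 × 1.06 = 1.071
R_total = 24.2 + 1.071 = 25.27 ft²·°F·h/BTU
E = A × HDD × 24 / R = 2910 × 3270 × 24 / 25.27 = 9037000 BTU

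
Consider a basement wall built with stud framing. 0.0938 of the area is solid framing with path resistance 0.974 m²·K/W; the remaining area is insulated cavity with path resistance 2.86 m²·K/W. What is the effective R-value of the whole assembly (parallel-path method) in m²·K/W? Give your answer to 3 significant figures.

U_eff = 0.9062/2.86 + 0.0938/0.974 = 0.3169 + 0.0963 = 0.4132
R_eff = 1/U_eff = 2.42 m²·K/W

2.42 m²·K/W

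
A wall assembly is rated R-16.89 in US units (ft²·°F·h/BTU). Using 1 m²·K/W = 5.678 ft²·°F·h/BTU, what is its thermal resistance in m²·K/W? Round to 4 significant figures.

R_SI = 16.89/5.678 = 2.9746

2.975 m²·K/W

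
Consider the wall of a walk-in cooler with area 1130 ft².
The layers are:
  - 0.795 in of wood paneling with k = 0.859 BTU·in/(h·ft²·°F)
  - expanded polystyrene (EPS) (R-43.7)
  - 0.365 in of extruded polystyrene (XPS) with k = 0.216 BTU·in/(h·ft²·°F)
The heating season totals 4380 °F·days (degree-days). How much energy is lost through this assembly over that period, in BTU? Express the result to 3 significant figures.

2560000 BTU

0.795/0.859 = 0.9255
0.365/0.216 = 1.69
R_total = 0.9255 + 43.7 + 1.69 = 46.32 ft²·°F·h/BTU
E = A × HDD × 24 / R = 1130 × 4380 × 24 / 46.32 = 2565000 BTU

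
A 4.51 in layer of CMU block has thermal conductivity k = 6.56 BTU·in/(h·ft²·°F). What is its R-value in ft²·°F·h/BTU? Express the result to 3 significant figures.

0.688 ft²·°F·h/BTU

R = L/k = 4.51/6.56 = 0.6875 ft²·°F·h/BTU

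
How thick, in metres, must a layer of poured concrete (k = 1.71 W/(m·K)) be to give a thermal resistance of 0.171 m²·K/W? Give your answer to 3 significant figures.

0.292 m

L = R·k = 0.171 × 1.71 = 0.2924 m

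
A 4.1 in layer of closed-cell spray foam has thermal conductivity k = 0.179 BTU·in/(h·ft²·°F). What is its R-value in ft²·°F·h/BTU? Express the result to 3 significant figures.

22.9 ft²·°F·h/BTU

R = L/k = 4.1/0.179 = 22.91 ft²·°F·h/BTU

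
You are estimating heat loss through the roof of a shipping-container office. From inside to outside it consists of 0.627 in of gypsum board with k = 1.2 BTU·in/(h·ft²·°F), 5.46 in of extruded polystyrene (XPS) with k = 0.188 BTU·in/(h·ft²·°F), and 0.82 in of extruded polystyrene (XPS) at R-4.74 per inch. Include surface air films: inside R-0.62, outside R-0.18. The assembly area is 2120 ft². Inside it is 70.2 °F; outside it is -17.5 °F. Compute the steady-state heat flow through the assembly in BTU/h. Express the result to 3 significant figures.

0.627/1.2 = 0.5225
5.46/0.188 = 29.04
0.82 × 4.74 = 3.887
R_total = 0.62 + 0.5225 + 29.04 + 3.887 + 0.18 = 34.25 ft²·°F·h/BTU
Q = A·ΔT/R = 2120 × (70.2 − (-17.5)) / 34.25 = 5428 BTU/h

5430 BTU/h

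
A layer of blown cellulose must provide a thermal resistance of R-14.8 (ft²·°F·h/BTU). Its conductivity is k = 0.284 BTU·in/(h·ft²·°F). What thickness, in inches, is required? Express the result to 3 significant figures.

4.20 in

L = R × k = 14.8 × 0.284 = 4.203 in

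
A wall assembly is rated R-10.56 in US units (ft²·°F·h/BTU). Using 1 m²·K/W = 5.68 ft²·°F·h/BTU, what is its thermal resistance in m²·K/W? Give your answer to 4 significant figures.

R_SI = 10.56/5.68 = 1.8592

1.859 m²·K/W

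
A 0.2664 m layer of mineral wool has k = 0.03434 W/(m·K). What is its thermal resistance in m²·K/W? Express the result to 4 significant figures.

7.758 m²·K/W

R = L/k = 0.2664/0.03434 = 7.7577 m²·K/W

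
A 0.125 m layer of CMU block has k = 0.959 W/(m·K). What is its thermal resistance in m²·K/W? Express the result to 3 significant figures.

R = L/k = 0.125/0.959 = 0.1303 m²·K/W

0.130 m²·K/W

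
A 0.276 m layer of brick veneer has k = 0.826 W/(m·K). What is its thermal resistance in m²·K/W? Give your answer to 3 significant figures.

0.334 m²·K/W

R = L/k = 0.276/0.826 = 0.3341 m²·K/W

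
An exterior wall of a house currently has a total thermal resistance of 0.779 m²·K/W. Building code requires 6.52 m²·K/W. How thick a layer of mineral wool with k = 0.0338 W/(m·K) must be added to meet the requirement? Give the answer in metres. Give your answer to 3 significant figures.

ΔR = 6.52 − 0.779 = 5.741 m²·K/W
L = ΔR × k = 5.741 × 0.0338 = 0.194 m

0.194 m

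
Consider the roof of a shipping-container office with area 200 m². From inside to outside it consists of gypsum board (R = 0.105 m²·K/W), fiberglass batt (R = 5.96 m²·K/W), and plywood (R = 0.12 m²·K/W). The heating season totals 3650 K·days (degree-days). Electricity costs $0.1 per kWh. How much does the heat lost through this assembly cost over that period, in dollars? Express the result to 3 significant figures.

283 dollars

R_total = 0.105 + 5.96 + 0.12 = 6.185 m²·K/W
E = A × HDD × 24 / R / 1000 = 200 × 3650 × 24 / 6.185 / 1000 = 2833 kWh
Cost = 2833 × 0.1 = $283.3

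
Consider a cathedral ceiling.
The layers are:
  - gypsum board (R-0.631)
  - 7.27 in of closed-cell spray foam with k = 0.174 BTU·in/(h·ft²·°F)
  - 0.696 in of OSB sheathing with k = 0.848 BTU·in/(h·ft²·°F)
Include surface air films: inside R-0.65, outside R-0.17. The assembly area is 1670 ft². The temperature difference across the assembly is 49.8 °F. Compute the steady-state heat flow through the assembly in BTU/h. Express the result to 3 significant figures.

7.27/0.174 = 41.78
0.696/0.848 = 0.8208
R_total = 0.65 + 0.631 + 41.78 + 0.8208 + 0.17 = 44.05 ft²·°F·h/BTU
Q = A·ΔT/R = 1670 × 49.8 / 44.05 = 1888 BTU/h

1890 BTU/h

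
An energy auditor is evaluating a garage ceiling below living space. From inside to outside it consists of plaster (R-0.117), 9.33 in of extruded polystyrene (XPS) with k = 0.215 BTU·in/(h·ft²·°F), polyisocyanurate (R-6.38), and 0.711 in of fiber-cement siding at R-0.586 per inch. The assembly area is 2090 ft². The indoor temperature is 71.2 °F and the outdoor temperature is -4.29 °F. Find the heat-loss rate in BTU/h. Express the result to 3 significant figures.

3140 BTU/h

9.33/0.215 = 43.4
0.711 × 0.586 = 0.4166
R_total = 0.117 + 43.4 + 6.38 + 0.4166 = 50.31 ft²·°F·h/BTU
Q = A·ΔT/R = 2090 × (71.2 − (-4.29)) / 50.31 = 3136 BTU/h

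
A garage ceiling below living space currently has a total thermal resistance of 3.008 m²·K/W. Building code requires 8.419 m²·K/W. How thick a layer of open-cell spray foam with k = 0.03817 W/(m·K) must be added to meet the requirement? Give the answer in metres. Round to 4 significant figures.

0.2065 m

ΔR = 8.419 − 3.008 = 5.411 m²·K/W
L = ΔR × k = 5.411 × 0.03817 = 0.20654 m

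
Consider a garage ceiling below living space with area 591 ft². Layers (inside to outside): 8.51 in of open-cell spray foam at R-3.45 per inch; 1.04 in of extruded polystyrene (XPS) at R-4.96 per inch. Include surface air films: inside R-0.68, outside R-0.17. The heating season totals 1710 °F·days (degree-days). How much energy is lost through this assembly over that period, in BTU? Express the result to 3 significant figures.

8.51 × 3.45 = 29.36
1.04 × 4.96 = 5.158
R_total = 0.68 + 29.36 + 5.158 + 0.17 = 35.37 ft²·°F·h/BTU
E = A × HDD × 24 / R = 591 × 1710 × 24 / 35.37 = 685800 BTU

686000 BTU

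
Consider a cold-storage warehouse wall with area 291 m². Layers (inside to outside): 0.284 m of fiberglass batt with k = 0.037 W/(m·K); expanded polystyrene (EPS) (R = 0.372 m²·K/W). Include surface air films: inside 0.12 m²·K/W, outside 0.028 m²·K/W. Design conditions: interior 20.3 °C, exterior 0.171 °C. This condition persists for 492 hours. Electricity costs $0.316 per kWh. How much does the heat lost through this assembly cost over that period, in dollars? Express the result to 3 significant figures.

0.284/0.037 = 7.676
R_total = 0.12 + 7.676 + 0.372 + 0.028 = 8.196 m²·K/W
Q = 291 × (20.3 − 0.171) / 8.196 = 714.7 W
E = 714.7 W × 492 h / 1000 = 351.6 kWh
Cost = 351.6 × 0.316 = $111.1

111 dollars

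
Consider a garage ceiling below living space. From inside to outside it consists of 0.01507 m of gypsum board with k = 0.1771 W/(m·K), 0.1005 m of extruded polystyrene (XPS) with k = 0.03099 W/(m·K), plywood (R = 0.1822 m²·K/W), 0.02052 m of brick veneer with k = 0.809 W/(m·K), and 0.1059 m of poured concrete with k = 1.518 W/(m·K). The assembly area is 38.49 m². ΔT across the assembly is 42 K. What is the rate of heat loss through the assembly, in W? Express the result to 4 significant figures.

448.4 W

0.01507/0.1771 = 0.085093
0.1005/0.03099 = 3.243
0.02052/0.809 = 0.025365
0.1059/1.518 = 0.069763
R_total = 0.085093 + 3.243 + 0.1822 + 0.025365 + 0.069763 = 3.6054 m²·K/W
Q = A·ΔT/R = 38.49 × 42 / 3.6054 = 448.38 W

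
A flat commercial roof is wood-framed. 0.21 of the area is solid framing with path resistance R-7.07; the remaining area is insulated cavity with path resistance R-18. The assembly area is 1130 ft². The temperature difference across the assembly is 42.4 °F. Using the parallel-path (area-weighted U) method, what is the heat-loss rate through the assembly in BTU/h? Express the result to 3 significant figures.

U_eff = 0.79/18 + 0.21/7.07 = 0.04389 + 0.0297 = 0.07359
R_eff = 1/U_eff = 13.59 ft²·°F·h/BTU
Q = 1130 × 42.4 / 13.59 = 3526 BTU/h

3530 BTU/h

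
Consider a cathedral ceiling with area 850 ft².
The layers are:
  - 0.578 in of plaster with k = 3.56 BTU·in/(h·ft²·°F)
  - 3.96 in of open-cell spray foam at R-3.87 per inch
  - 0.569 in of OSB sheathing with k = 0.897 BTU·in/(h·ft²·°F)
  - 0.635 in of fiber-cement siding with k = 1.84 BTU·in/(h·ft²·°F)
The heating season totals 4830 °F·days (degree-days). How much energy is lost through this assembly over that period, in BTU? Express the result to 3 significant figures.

0.578/3.56 = 0.1624
3.96 × 3.87 = 15.33
0.569/0.897 = 0.6343
0.635/1.84 = 0.3451
R_total = 0.1624 + 15.33 + 0.6343 + 0.3451 = 16.47 ft²·°F·h/BTU
E = A × HDD × 24 / R = 850 × 4830 × 24 / 16.47 = 5984000 BTU

5980000 BTU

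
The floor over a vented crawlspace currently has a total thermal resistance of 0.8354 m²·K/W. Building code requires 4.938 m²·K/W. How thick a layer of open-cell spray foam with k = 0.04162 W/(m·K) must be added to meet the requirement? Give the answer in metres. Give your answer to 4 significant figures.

0.1708 m

ΔR = 4.938 − 0.8354 = 4.1026 m²·K/W
L = ΔR × k = 4.1026 × 0.04162 = 0.17075 m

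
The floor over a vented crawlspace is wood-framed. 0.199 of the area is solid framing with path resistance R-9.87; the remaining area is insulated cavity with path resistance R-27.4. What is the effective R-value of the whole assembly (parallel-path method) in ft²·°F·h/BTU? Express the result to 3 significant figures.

U_eff = 0.801/27.4 + 0.199/9.87 = 0.02923 + 0.02016 = 0.0494
R_eff = 1/U_eff = 20.24 ft²·°F·h/BTU

20.2 ft²·°F·h/BTU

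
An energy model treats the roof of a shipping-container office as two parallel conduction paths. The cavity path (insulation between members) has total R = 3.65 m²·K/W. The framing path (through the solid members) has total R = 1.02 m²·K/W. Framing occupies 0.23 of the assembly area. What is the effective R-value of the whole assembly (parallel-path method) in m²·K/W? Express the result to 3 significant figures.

2.29 m²·K/W

U_eff = 0.77/3.65 + 0.23/1.02 = 0.211 + 0.2255 = 0.4364
R_eff = 1/U_eff = 2.291 m²·K/W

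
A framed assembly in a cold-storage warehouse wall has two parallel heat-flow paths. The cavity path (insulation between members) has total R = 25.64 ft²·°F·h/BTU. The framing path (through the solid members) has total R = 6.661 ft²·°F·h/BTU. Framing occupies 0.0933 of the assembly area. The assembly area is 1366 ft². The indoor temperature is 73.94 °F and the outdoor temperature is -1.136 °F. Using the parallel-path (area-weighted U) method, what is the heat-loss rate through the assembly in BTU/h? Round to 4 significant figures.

5063 BTU/h

U_eff = 0.9067/25.64 + 0.0933/6.661 = 0.035363 + 0.014007 = 0.04937
R_eff = 1/U_eff = 20.255 ft²·°F·h/BTU
Q = 1366 × (73.94 − (-1.136)) / 20.255 = 5063 BTU/h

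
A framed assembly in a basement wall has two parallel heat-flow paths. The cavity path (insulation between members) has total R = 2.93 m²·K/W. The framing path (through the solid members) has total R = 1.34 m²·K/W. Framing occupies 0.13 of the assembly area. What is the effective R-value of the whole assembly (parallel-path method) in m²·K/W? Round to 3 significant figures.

U_eff = 0.87/2.93 + 0.13/1.34 = 0.2969 + 0.09701 = 0.3939
R_eff = 1/U_eff = 2.538 m²·K/W

2.54 m²·K/W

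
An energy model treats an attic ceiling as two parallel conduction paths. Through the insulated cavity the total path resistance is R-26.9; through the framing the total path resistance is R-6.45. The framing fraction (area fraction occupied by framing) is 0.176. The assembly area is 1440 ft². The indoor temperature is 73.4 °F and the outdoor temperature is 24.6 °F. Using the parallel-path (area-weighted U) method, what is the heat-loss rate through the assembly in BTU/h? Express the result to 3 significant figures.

4070 BTU/h

U_eff = 0.824/26.9 + 0.176/6.45 = 0.03063 + 0.02729 = 0.05792
R_eff = 1/U_eff = 17.27 ft²·°F·h/BTU
Q = 1440 × (73.4 − 24.6) / 17.27 = 4070 BTU/h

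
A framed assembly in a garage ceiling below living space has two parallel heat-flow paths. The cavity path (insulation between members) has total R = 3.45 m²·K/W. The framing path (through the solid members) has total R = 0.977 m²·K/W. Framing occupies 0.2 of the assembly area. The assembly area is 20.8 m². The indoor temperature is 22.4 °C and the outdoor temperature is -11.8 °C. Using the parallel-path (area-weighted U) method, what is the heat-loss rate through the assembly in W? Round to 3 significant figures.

311 W

U_eff = 0.8/3.45 + 0.2/0.977 = 0.2319 + 0.2047 = 0.4366
R_eff = 1/U_eff = 2.29 m²·K/W
Q = 20.8 × (22.4 − (-11.8)) / 2.29 = 310.6 W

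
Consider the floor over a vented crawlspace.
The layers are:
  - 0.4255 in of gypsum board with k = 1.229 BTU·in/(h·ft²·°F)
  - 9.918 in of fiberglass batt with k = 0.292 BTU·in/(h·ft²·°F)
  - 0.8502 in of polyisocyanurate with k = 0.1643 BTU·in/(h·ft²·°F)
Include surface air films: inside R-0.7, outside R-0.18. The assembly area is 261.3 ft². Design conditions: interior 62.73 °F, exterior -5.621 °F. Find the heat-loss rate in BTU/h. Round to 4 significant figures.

0.4255/1.229 = 0.34622
9.918/0.292 = 33.966
0.8502/0.1643 = 5.1747
R_total = 0.7 + 0.34622 + 33.966 + 5.1747 + 0.18 = 40.367 ft²·°F·h/BTU
Q = A·ΔT/R = 261.3 × (62.73 − (-5.621)) / 40.367 = 442.45 BTU/h

442.4 BTU/h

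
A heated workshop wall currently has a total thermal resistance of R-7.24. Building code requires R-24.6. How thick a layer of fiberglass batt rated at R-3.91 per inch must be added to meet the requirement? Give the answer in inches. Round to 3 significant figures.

ΔR = 24.6 − 7.24 = 17.36 ft²·°F·h/BTU
L = ΔR / (R/in) = 17.36/3.91 = 4.44 in

4.44 in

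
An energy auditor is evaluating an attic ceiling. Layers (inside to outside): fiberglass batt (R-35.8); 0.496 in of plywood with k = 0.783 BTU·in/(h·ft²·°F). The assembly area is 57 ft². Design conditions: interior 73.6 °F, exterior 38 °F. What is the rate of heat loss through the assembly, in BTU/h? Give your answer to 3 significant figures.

55.7 BTU/h

0.496/0.783 = 0.6335
R_total = 35.8 + 0.6335 = 36.43 ft²·°F·h/BTU
Q = A·ΔT/R = 57 × (73.6 − 38) / 36.43 = 55.7 BTU/h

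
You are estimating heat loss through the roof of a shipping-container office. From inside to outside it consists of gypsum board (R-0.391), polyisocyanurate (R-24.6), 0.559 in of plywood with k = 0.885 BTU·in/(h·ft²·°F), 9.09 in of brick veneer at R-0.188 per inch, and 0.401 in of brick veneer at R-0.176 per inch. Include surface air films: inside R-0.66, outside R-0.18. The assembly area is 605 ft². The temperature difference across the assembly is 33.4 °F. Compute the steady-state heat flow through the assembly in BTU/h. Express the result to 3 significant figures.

0.559/0.885 = 0.6316
9.09 × 0.188 = 1.709
0.401 × 0.176 = 0.07058
R_total = 0.66 + 0.391 + 24.6 + 0.6316 + 1.709 + 0.07058 + 0.18 = 28.24 ft²·°F·h/BTU
Q = A·ΔT/R = 605 × 33.4 / 28.24 = 715.5 BTU/h

715 BTU/h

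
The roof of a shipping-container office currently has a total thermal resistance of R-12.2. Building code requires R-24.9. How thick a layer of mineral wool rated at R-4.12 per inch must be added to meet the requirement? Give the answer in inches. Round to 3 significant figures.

3.08 in

ΔR = 24.9 − 12.2 = 12.7 ft²·°F·h/BTU
L = ΔR / (R/in) = 12.7/4.12 = 3.083 in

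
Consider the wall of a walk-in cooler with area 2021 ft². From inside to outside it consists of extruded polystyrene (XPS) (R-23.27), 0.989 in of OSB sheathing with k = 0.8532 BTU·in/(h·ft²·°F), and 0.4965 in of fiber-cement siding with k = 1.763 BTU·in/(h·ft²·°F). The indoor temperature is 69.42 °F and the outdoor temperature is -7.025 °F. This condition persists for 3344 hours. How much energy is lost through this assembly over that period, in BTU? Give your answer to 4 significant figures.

0.989/0.8532 = 1.1592
0.4965/1.763 = 0.28162
R_total = 23.27 + 1.1592 + 0.28162 = 24.711 ft²·°F·h/BTU
Q = 2021 × (69.42 − (-7.025)) / 24.711 = 6252.1 BTU/h
E = 6252.1 × 3344 = 20907000 BTU

20910000 BTU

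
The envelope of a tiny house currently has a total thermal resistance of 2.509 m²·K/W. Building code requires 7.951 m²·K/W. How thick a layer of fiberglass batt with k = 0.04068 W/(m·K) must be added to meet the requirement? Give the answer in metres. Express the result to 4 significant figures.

0.2214 m

ΔR = 7.951 − 2.509 = 5.442 m²·K/W
L = ΔR × k = 5.442 × 0.04068 = 0.22138 m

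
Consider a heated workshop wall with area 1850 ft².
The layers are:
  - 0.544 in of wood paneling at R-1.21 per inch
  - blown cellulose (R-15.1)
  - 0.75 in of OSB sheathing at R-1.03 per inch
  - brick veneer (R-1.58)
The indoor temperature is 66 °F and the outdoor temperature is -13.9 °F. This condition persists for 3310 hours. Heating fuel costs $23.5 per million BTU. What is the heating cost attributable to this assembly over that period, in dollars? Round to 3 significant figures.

635 dollars

0.544 × 1.21 = 0.6582
0.75 × 1.03 = 0.7725
R_total = 0.6582 + 15.1 + 0.7725 + 1.58 = 18.11 ft²·°F·h/BTU
Q = 1850 × (66 − (-13.9)) / 18.11 = 8162 BTU/h
E = 8162 × 3310 = 27020000 BTU
Cost = 27020000/10⁶ × 23.5 = $634.9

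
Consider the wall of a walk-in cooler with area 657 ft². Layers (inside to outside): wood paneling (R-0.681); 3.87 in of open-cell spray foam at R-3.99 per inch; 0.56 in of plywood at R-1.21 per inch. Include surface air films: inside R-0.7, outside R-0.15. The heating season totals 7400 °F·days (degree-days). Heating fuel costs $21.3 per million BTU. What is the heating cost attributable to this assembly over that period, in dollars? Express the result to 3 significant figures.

3.87 × 3.99 = 15.44
0.56 × 1.21 = 0.6776
R_total = 0.7 + 0.681 + 15.44 + 0.6776 + 0.15 = 17.65 ft²·°F·h/BTU
E = A × HDD × 24 / R = 657 × 7400 × 24 / 17.65 = 6611000 BTU
Cost = 6611000/10⁶ × 21.3 = $140.8

141 dollars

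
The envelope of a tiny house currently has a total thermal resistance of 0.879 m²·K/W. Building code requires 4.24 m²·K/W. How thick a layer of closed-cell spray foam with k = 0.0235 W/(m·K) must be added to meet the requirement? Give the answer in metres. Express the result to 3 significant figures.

ΔR = 4.24 − 0.879 = 3.361 m²·K/W
L = ΔR × k = 3.361 × 0.0235 = 0.07898 m

0.0790 m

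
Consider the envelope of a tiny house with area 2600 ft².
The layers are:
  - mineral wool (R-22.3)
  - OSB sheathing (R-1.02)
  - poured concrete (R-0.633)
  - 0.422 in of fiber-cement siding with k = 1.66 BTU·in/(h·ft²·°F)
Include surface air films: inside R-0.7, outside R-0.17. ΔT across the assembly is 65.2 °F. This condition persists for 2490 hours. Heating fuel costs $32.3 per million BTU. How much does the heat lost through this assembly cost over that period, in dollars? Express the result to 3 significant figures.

0.422/1.66 = 0.2542
R_total = 0.7 + 22.3 + 1.02 + 0.633 + 0.2542 + 0.17 = 25.08 ft²·°F·h/BTU
Q = 2600 × 65.2 / 25.08 = 6760 BTU/h
E = 6760 × 2490 = 16830000 BTU
Cost = 16830000/10⁶ × 32.3 = $543.7

544 dollars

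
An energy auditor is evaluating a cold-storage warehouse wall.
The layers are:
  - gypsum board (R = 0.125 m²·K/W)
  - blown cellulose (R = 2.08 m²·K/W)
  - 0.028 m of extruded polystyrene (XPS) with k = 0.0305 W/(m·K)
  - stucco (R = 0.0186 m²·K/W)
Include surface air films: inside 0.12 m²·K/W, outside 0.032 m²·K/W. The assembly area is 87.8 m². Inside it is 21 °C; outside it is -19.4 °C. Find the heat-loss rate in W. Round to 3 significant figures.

1080 W

0.028/0.0305 = 0.918
R_total = 0.12 + 0.125 + 2.08 + 0.918 + 0.0186 + 0.032 = 3.294 m²·K/W
Q = A·ΔT/R = 87.8 × (21 − (-19.4)) / 3.294 = 1077 W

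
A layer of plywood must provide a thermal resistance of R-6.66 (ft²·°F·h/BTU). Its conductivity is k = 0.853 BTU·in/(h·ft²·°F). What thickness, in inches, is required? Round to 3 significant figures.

5.68 in

L = R × k = 6.66 × 0.853 = 5.681 in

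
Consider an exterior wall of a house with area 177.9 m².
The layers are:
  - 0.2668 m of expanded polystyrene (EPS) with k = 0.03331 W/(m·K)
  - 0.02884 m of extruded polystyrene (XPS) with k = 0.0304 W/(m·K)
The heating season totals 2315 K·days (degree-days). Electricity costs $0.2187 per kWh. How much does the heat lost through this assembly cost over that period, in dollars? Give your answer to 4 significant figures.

241.3 dollars

0.2668/0.03331 = 8.0096
0.02884/0.0304 = 0.94868
R_total = 8.0096 + 0.94868 = 8.9583 m²·K/W
E = A × HDD × 24 / R / 1000 = 177.9 × 2315 × 24 / 8.9583 / 1000 = 1103.3 kWh
Cost = 1103.3 × 0.2187 = $241.3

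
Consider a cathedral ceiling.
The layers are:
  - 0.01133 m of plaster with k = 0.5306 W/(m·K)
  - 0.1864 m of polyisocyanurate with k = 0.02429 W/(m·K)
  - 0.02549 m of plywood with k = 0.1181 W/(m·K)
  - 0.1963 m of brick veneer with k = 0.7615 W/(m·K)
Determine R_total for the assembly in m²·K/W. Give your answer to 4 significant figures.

8.169 m²·K/W

0.01133/0.5306 = 0.021353
0.1864/0.02429 = 7.6739
0.02549/0.1181 = 0.21583
0.1963/0.7615 = 0.25778
R_total = 0.021353 + 7.6739 + 0.21583 + 0.25778 = 8.1689 m²·K/W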